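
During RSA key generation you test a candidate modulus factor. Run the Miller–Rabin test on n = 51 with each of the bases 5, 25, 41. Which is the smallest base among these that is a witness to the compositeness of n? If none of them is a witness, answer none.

5

n − 1 = 50 = 2^1 · 25, so s = 1 and d = 25.
Base 5: x_0 = 5^25 mod 51 = 29. x_0 ∉ {1, 50} and s = 1, so 5 is a Miller–Rabin witness and 51 is composite.
Base 25: x_0 = 25^25 mod 51 = 25. x_0 ∉ {1, 50} and s = 1, so 25 is a Miller–Rabin witness and 51 is composite.
Base 41: x_0 = 41^25 mod 51 = 44. x_0 ∉ {1, 50} and s = 1, so 41 is a Miller–Rabin witness and 51 is composite.
The smallest witness among the given bases is 5.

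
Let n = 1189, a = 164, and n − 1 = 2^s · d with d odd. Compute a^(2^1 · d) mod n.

n − 1 = 1188 = 2^2 · 297, so s = 2 and d = 297.
x_0 = 164^297 mod 1189 = 246.
x_1 = 246^2 mod 1189 = 1066.

1066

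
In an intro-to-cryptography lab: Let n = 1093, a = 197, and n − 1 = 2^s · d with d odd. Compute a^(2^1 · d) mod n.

n − 1 = 1092 = 2^2 · 273, so s = 2 and d = 273.
By repeated squaring, 197^273 ≡ 530 (mod 1093).
x_0 = 530.
x_1 = 530^2 mod 1093 = 1092.

1092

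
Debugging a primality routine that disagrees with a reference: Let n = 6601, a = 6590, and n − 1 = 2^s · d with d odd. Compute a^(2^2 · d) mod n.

n − 1 = 6600 = 2^3 · 825, so s = 3 and d = 825.
Repeated squaring mod 6601: 6590^1 ≡ 6590, 6590^2 ≡ 121, 6590^4 ≡ 1439, 6590^8 ≡ 4608, 6590^16 ≡ 4848, 6590^32 ≡ 3544, 6590^64 ≡ 4834, 6590^128 ≡ 16, 6590^256 ≡ 256, 6590^512 ≡ 6127.
825 = 512 + 256 + 32 + 16 + 8 + 1, so 6590^825 ≡ 6127·256·3544·4848·4608·6590 ≡ 3037 (mod 6601).
x_0 = 3037.
x_1 = 3037^2 mod 6601 = 1772.
x_2 = 1772^2 mod 6601 = 4509.

4509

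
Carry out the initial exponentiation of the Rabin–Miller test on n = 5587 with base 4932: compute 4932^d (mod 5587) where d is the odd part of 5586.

4550

n − 1 = 5586 = 2^1 · 2793, so s = 1 and d = 2793.
By repeated squaring, 4932^2793 ≡ 4550 (mod 5587).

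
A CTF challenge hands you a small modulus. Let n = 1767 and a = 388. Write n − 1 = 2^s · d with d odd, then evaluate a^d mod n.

1585

n − 1 = 1766 = 2^1 · 883, so s = 1 and d = 883.
388^883 mod 1767 = 1585.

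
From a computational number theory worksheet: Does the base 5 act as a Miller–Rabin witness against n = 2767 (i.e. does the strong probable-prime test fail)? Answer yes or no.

no

n − 1 = 2766 = 2^1 · 1383, so s = 1 and d = 1383.
x_0 = 5^1383 mod 2767 = 2766.
x_0 = 2766 ≡ −1, so 5 is not a witness.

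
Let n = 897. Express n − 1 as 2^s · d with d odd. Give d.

7

Halving: 896 → 448 → 224 → 112 → 56 → 28 → 14 → 7; 7 is odd.
So 896 = 2^7 · 7.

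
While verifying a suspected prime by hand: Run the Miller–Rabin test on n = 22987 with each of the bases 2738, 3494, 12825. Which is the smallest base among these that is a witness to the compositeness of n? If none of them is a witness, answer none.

2738

n − 1 = 22986 = 2^1 · 11493, so s = 1 and d = 11493.
Base 2738: x_0 = 2738^11493 mod 22987 = 21146. x_0 ∉ {1, 22986} and s = 1, so 2738 is a Miller–Rabin witness and 22987 is composite.
Base 3494: x_0 = 3494^11493 mod 22987 = 10906. x_0 ∉ {1, 22986} and s = 1, so 3494 is a Miller–Rabin witness and 22987 is composite.
Base 12825: x_0 = 12825^11493 mod 22987 = 19748. x_0 ∉ {1, 22986} and s = 1, so 12825 is a Miller–Rabin witness and 22987 is composite.
The smallest witness among the given bases is 2738.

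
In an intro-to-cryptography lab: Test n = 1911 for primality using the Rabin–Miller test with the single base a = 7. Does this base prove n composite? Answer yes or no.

n − 1 = 1910 = 2^1 · 955, so s = 1 and d = 955.
Repeated squaring mod 1911: 7^1 ≡ 7, 7^2 ≡ 49, 7^4 ≡ 490, 7^8 ≡ 1225, 7^16 ≡ 490, 7^32 ≡ 1225, 7^64 ≡ 490, 7^128 ≡ 1225, 7^256 ≡ 490, 7^512 ≡ 1225.
955 = 512 + 256 + 128 + 32 + 16 + 8 + 2 + 1, so 7^955 ≡ 1225·490·1225·1225·490·1225·49·7 ≡ 1813 (mod 1911).
x_0 = 7^955 mod 1911 = 1813.
x_0 ∉ {1, 1910} and s = 1, so 7 is a Miller–Rabin witness and 1911 is composite.

yes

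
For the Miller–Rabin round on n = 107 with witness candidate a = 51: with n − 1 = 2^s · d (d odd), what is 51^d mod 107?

n − 1 = 106 = 2^1 · 53, so s = 1 and d = 53.
Repeated squaring mod 107: 51^1 ≡ 51, 51^2 ≡ 33, 51^4 ≡ 19, 51^8 ≡ 40, 51^16 ≡ 102, 51^32 ≡ 25.
53 = 32 + 16 + 4 + 1, so 51^53 ≡ 25·102·19·51 ≡ 106 (mod 107).

106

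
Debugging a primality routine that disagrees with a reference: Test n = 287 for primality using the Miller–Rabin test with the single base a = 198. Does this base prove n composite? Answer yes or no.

yes

n − 1 = 286 = 2^1 · 143, so s = 1 and d = 143.
x_0 = 198^143 mod 287 = 179.
x_0 ∉ {1, 286} and s = 1, so 198 is a Miller–Rabin witness and 287 is composite.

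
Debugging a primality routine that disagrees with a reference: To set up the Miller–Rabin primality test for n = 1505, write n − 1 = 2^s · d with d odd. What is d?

47

Halving: 1504 → 752 → 376 → 188 → 94 → 47; 47 is odd.
So 1504 = 2^5 · 47.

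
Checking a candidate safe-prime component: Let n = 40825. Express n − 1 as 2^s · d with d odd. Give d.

Halving: 40824 → 20412 → 10206 → 5103; 5103 is odd.
So 40824 = 2^3 · 5103.

5103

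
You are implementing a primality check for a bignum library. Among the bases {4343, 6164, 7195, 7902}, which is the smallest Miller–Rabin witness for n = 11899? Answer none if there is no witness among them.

n − 1 = 11898 = 2^1 · 5949, so s = 1 and d = 5949.
Base 4343: x_0 = 4343^5949 mod 11899 = 11898. x_0 = 11898 ≡ −1, so 4343 is not a witness.
Base 6164: x_0 = 6164^5949 mod 11899 = 1. x_0 = 1, so 6164 is not a witness.
Base 7195: x_0 = 7195^5949 mod 11899 = 11898. x_0 = 11898 ≡ −1, so 7195 is not a witness.
Base 7902: x_0 = 7902^5949 mod 11899 = 11898. x_0 = 11898 ≡ −1, so 7902 is not a witness.
No listed base is a witness for 11899.

none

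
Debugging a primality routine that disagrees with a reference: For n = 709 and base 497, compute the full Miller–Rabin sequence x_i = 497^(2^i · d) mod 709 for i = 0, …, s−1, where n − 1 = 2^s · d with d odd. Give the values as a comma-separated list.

n − 1 = 708 = 2^2 · 177, so s = 2 and d = 177.
x_0 = 497^177 mod 709 = 96.
x_1 = 96^2 mod 709 = 708.

96, 708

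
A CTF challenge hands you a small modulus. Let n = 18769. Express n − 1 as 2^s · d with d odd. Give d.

1173

Halving: 18768 → 9384 → 4692 → 2346 → 1173; 1173 is odd.
So 18768 = 2^4 · 1173.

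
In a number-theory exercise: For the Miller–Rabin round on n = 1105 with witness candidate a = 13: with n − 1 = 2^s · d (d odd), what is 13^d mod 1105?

n − 1 = 1104 = 2^4 · 69, so s = 4 and d = 69.
Repeated squaring mod 1105: 13^1 ≡ 13, 13^2 ≡ 169, 13^4 ≡ 936, 13^8 ≡ 936, 13^16 ≡ 936, 13^32 ≡ 936, 13^64 ≡ 936.
69 = 64 + 4 + 1, so 13^69 ≡ 936·936·13 ≡ 13 (mod 1105).

13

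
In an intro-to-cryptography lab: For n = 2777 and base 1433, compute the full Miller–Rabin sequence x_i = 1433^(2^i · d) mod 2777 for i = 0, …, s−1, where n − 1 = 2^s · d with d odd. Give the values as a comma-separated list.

190, 2776, 1

n − 1 = 2776 = 2^3 · 347, so s = 3 and d = 347.
x_0 = 1433^347 mod 2777 = 190.
x_1 = 190^2 mod 2777 = 2776.
x_2 = 2776^2 mod 2777 = 1.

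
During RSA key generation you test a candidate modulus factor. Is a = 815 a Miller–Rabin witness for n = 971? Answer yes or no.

no

n − 1 = 970 = 2^1 · 485, so s = 1 and d = 485.
By repeated squaring, 815^485 ≡ 970 (mod 971).
x_0 = 815^485 mod 971 = 970.
x_0 = 970 ≡ −1, so 815 is not a witness.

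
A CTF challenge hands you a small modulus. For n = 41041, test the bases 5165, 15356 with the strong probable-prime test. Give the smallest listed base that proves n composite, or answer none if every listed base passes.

15356

n − 1 = 41040 = 2^4 · 2565, so s = 4 and d = 2565.
Base 5165: x_0 = 5165^2565 mod 41041 = 41040. x_0 = 41040 ≡ −1, so 5165 is not a witness.
Base 15356: x_0 = 15356^2565 mod 41041 = 3212. x_0 is neither 1 nor 41040, so continue squaring. x_1 = 3212^2 mod 41041 = 15653. x_2 = 15653^2 mod 41041 = 1639. x_3 = 1639^2 mod 41041 = 18656. Reached i = s−1 = 3 without hitting −1: 15356 is a Miller–Rabin witness and 41041 is composite.
The smallest witness among the given bases is 15356.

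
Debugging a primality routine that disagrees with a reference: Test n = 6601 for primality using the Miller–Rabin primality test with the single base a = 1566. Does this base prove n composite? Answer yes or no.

n − 1 = 6600 = 2^3 · 825, so s = 3 and d = 825.
x_0 = 1566^825 mod 6601 = 2715.
x_0 is neither 1 nor 6600, so continue squaring.
x_1 = 2715^2 mod 6601 = 4509.
x_2 = 4509^2 mod 6601 = 1.
x_2 = 1 but x_1 ≠ ±1, a nontrivial square root of 1 — 1566 is a witness and 6601 is composite.

yes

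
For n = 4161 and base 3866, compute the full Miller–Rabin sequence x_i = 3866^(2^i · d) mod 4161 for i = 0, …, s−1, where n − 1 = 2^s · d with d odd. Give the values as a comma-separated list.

n − 1 = 4160 = 2^6 · 65, so s = 6 and d = 65.
x_0 = 3866^65 mod 4161 = 2969.
x_1 = 2969^2 mod 4161 = 1963.
x_2 = 1963^2 mod 4161 = 283.
x_3 = 283^2 mod 4161 = 1030.
x_4 = 1030^2 mod 4161 = 4006.
x_5 = 4006^2 mod 4161 = 3220.

2969, 1963, 283, 1030, 4006, 3220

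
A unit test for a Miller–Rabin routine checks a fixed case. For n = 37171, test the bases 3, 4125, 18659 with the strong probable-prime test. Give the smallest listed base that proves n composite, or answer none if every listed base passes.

n − 1 = 37170 = 2^1 · 18585, so s = 1 and d = 18585.
Base 3: x_0 = 3^18585 mod 37171 = 37170. x_0 = 37170 ≡ −1, so 3 is not a witness.
Base 4125: x_0 = 4125^18585 mod 37171 = 37170. x_0 = 37170 ≡ −1, so 4125 is not a witness.
Base 18659: x_0 = 18659^18585 mod 37171 = 1. x_0 = 1, so 18659 is not a witness.
No listed base is a witness for 37171.

none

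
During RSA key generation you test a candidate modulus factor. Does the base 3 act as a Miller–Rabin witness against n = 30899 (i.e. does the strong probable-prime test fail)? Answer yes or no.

n − 1 = 30898 = 2^1 · 15449, so s = 1 and d = 15449.
x_0 = 3^15449 mod 30899 = 1621.
x_0 ∉ {1, 30898} and s = 1, so 3 is a Miller–Rabin witness and 30899 is composite.

yes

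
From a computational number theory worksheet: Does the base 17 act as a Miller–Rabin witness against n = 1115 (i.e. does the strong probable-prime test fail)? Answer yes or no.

yes

n − 1 = 1114 = 2^1 · 557, so s = 1 and d = 557.
Repeated squaring mod 1115: 17^1 ≡ 17, 17^2 ≡ 289, 17^4 ≡ 1011, 17^8 ≡ 781, 17^16 ≡ 56, 17^32 ≡ 906, 17^64 ≡ 196, 17^128 ≡ 506, 17^256 ≡ 701, 17^512 ≡ 801.
557 = 512 + 32 + 8 + 4 + 1, so 17^557 ≡ 801·906·781·1011·17 ≡ 512 (mod 1115).
x_0 = 17^557 mod 1115 = 512.
x_0 ∉ {1, 1114} and s = 1, so 17 is a Miller–Rabin witness and 1115 is composite.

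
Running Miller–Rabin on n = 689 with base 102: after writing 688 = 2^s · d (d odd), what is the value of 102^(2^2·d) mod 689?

n − 1 = 688 = 2^4 · 43, so s = 4 and d = 43.
x_0 = 102^43 mod 689 = 574.
x_1 = 574^2 mod 689 = 134.
x_2 = 134^2 mod 689 = 42.

42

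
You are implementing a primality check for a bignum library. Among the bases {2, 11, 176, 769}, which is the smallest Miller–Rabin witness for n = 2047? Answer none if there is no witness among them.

none

n − 1 = 2046 = 2^1 · 1023, so s = 1 and d = 1023.
Base 2: x_0 = 2^1023 mod 2047 = 1. x_0 = 1, so 2 is not a witness.
Base 11: x_0 = 11^1023 mod 2047 = 2046. x_0 = 2046 ≡ −1, so 11 is not a witness.
Base 176: x_0 = 176^1023 mod 2047 = 2046. x_0 = 2046 ≡ −1, so 176 is not a witness.
Base 769: x_0 = 769^1023 mod 2047 = 2046. x_0 = 2046 ≡ −1, so 769 is not a witness.
No listed base is a witness for 2047.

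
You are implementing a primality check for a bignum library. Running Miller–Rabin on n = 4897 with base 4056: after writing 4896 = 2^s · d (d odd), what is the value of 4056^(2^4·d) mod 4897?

n − 1 = 4896 = 2^5 · 153, so s = 5 and d = 153.
x_0 = 4056^153 mod 4897 = 3118.
x_1 = 3118^2 mod 4897 = 1379.
x_2 = 1379^2 mod 4897 = 1605.
x_3 = 1605^2 mod 4897 = 203.
x_4 = 203^2 mod 4897 = 2033.

2033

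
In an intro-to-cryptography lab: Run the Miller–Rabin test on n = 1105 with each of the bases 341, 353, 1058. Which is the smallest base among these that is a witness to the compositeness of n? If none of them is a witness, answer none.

n − 1 = 1104 = 2^4 · 69, so s = 4 and d = 69.
Base 341: x_0 = 341^69 mod 1105 = 1. x_0 = 1, so 341 is not a witness.
Base 353: x_0 = 353^69 mod 1105 = 863. x_0 is neither 1 nor 1104, so continue squaring. x_1 = 863^2 mod 1105 = 1104. x_1 ≡ −1, so 353 is not a witness.
Base 1058: x_0 = 1058^69 mod 1105 = 1058. x_0 is neither 1 nor 1104, so continue squaring. x_1 = 1058^2 mod 1105 = 1104. x_1 ≡ −1, so 1058 is not a witness.
No listed base is a witness for 1105.

none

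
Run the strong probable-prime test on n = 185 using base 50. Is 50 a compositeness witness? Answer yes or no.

yes

n − 1 = 184 = 2^3 · 23, so s = 3 and d = 23.
x_0 = 50^23 mod 185 = 150.
x_0 is neither 1 nor 184, so continue squaring.
x_1 = 150^2 mod 185 = 115.
x_2 = 115^2 mod 185 = 90.
Reached i = s−1 = 2 without hitting −1: 50 is a Miller–Rabin witness and 185 is composite.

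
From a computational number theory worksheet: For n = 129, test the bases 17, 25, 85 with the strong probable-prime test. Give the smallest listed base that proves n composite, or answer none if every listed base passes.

n − 1 = 128 = 2^7 · 1, so s = 7 and d = 1.
Base 17: x_0 = 17^1 mod 129 = 17. x_0 is neither 1 nor 128, so continue squaring. x_1 = 17^2 mod 129 = 31. x_2 = 31^2 mod 129 = 58. x_3 = 58^2 mod 129 = 10. x_4 = 10^2 mod 129 = 100. x_5 = 100^2 mod 129 = 67. x_6 = 67^2 mod 129 = 103. Reached i = s−1 = 6 without hitting −1: 17 is a Miller–Rabin witness and 129 is composite.
Base 25: x_0 = 25^1 mod 129 = 25. x_0 is neither 1 nor 128, so continue squaring. x_1 = 25^2 mod 129 = 109. x_2 = 109^2 mod 129 = 13. x_3 = 13^2 mod 129 = 40. x_4 = 40^2 mod 129 = 52. x_5 = 52^2 mod 129 = 124. x_6 = 124^2 mod 129 = 25. Reached i = s−1 = 6 without hitting −1: 25 is a Miller–Rabin witness and 129 is composite.
Base 85: x_0 = 85^1 mod 129 = 85. x_0 is neither 1 nor 128, so continue squaring. x_1 = 85^2 mod 129 = 1. x_1 = 1 but x_0 ≠ ±1, a nontrivial square root of 1 — 85 is a witness and 129 is composite.
The smallest witness among the given bases is 17.

17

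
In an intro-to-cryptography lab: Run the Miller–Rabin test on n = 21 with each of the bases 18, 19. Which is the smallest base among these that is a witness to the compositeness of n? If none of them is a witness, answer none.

n − 1 = 20 = 2^2 · 5, so s = 2 and d = 5.
Base 18: x_0 = 18^5 mod 21 = 9. x_0 is neither 1 nor 20, so continue squaring. x_1 = 9^2 mod 21 = 18. Reached i = s−1 = 1 without hitting −1: 18 is a Miller–Rabin witness and 21 is composite.
Base 19: x_0 = 19^5 mod 21 = 10. x_0 is neither 1 nor 20, so continue squaring. x_1 = 10^2 mod 21 = 16. Reached i = s−1 = 1 without hitting −1: 19 is a Miller–Rabin witness and 21 is composite.
The smallest witness among the given bases is 18.

18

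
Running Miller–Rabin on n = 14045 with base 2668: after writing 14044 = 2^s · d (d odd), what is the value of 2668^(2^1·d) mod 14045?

n − 1 = 14044 = 2^2 · 3511, so s = 2 and d = 3511.
x_0 = 2668^3511 mod 14045 = 8197.
x_1 = 8197^2 mod 14045 = 13574.

13574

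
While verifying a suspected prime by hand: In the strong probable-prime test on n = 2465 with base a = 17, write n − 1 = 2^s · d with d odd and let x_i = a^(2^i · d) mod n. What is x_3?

n − 1 = 2464 = 2^5 · 77, so s = 5 and d = 77.
x_0 = 17^77 mod 2465 = 17.
x_1 = 17^2 mod 2465 = 289.
x_2 = 289^2 mod 2465 = 2176.
x_3 = 2176^2 mod 2465 = 2176.

2176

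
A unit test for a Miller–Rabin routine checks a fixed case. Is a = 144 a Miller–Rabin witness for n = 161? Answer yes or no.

n − 1 = 160 = 2^5 · 5, so s = 5 and d = 5.
Repeated squaring mod 161: 144^1 ≡ 144, 144^2 ≡ 128, 144^4 ≡ 123.
5 = 4 + 1, so 144^5 ≡ 123·144 ≡ 2 (mod 161).
x_0 = 144^5 mod 161 = 2.
x_0 is neither 1 nor 160, so continue squaring.
x_1 = 2^2 mod 161 = 4.
x_2 = 4^2 mod 161 = 16.
x_3 = 16^2 mod 161 = 95.
x_4 = 95^2 mod 161 = 9.
Reached i = s−1 = 4 without hitting −1: 144 is a Miller–Rabin witness and 161 is composite.

yes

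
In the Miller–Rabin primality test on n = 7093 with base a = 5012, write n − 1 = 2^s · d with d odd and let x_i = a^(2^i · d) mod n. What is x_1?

6119

n − 1 = 7092 = 2^2 · 1773, so s = 2 and d = 1773.
By repeated squaring, 5012^1773 ≡ 5182 (mod 7093).
x_0 = 5182.
x_1 = 5182^2 mod 7093 = 6119.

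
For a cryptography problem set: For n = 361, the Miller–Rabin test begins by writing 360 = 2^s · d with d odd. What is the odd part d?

45

Halving: 360 → 180 → 90 → 45; 45 is odd.
So 360 = 2^3 · 45.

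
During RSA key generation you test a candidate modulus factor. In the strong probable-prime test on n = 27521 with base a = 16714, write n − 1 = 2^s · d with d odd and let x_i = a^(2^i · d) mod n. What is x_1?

14738

n − 1 = 27520 = 2^7 · 215, so s = 7 and d = 215.
x_0 = 16714^215 mod 27521 = 12288.
x_1 = 12288^2 mod 27521 = 14738.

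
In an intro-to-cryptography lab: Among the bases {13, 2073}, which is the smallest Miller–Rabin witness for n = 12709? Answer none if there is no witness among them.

n − 1 = 12708 = 2^2 · 3177, so s = 2 and d = 3177.
Base 13: x_0 = 13^3177 mod 12709 = 5455. x_0 is neither 1 nor 12708, so continue squaring. x_1 = 5455^2 mod 12709 = 5256. Reached i = s−1 = 1 without hitting −1: 13 is a Miller–Rabin witness and 12709 is composite.
Base 2073: x_0 = 2073^3177 mod 12709 = 9744. x_0 is neither 1 nor 12708, so continue squaring. x_1 = 9744^2 mod 12709 = 9306. Reached i = s−1 = 1 without hitting −1: 2073 is a Miller–Rabin witness and 12709 is composite.
The smallest witness among the given bases is 13.

13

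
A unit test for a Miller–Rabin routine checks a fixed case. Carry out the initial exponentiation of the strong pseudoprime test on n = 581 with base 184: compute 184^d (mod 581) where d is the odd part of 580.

569

n − 1 = 580 = 2^2 · 145, so s = 2 and d = 145.
184^145 mod 581 = 569.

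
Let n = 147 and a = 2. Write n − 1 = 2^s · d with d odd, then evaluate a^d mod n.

n − 1 = 146 = 2^1 · 73, so s = 1 and d = 73.
Repeated squaring mod 147: 2^1 ≡ 2, 2^2 ≡ 4, 2^4 ≡ 16, 2^8 ≡ 109, 2^16 ≡ 121, 2^32 ≡ 88, 2^64 ≡ 100.
73 = 64 + 8 + 1, so 2^73 ≡ 100·109·2 ≡ 44 (mod 147).

44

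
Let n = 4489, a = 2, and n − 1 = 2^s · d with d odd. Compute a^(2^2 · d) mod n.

n − 1 = 4488 = 2^3 · 561, so s = 3 and d = 561.
x_0 = 2^561 mod 4489 = 3282.
x_1 = 3282^2 mod 4489 = 2413.
x_2 = 2413^2 mod 4489 = 336.

336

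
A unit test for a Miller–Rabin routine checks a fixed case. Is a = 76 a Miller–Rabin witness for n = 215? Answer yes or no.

yes

n − 1 = 214 = 2^1 · 107, so s = 1 and d = 107.
x_0 = 76^107 mod 215 = 201.
x_0 ∉ {1, 214} and s = 1, so 76 is a Miller–Rabin witness and 215 is composite.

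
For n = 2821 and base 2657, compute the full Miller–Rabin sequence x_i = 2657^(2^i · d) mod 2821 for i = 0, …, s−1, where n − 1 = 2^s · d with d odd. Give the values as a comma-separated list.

n − 1 = 2820 = 2^2 · 705, so s = 2 and d = 705.
x_0 = 2657^705 mod 2821 = 2696.
x_1 = 2696^2 mod 2821 = 1520.

2696, 1520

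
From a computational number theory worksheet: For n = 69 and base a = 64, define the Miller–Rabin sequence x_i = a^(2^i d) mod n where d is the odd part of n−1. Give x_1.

n − 1 = 68 = 2^2 · 17, so s = 2 and d = 17.
Repeated squaring mod 69: 64^1 ≡ 64, 64^2 ≡ 25, 64^4 ≡ 4, 64^8 ≡ 16, 64^16 ≡ 49.
17 = 16 + 1, so 64^17 ≡ 49·64 ≡ 31 (mod 69).
x_0 = 31.
x_1 = 31^2 mod 69 = 64.

64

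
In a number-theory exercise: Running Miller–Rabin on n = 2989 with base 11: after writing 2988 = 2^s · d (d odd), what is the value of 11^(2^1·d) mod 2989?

792

n − 1 = 2988 = 2^2 · 747, so s = 2 and d = 747.
x_0 = 11^747 mod 2989 = 2185.
x_1 = 2185^2 mod 2989 = 792.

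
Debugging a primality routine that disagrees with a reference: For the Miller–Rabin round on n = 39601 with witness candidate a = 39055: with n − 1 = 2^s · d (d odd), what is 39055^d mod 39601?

n − 1 = 39600 = 2^4 · 2475, so s = 4 and d = 2475.
39055^2475 mod 39601 = 16916.

16916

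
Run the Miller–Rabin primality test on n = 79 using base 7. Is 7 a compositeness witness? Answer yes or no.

no

n − 1 = 78 = 2^1 · 39, so s = 1 and d = 39.
x_0 = 7^39 mod 79 = 78.
x_0 = 78 ≡ −1, so 7 is not a witness.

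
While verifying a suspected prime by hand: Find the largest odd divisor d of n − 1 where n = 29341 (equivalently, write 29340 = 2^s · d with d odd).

7335

Halving: 29340 → 14670 → 7335; 7335 is odd.
So 29340 = 2^2 · 7335.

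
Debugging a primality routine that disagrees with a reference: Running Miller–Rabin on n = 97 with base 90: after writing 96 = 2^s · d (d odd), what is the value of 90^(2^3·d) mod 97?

n − 1 = 96 = 2^5 · 3, so s = 5 and d = 3.
x_0 = 90^3 mod 97 = 45.
x_1 = 45^2 mod 97 = 85.
x_2 = 85^2 mod 97 = 47.
x_3 = 47^2 mod 97 = 75.

75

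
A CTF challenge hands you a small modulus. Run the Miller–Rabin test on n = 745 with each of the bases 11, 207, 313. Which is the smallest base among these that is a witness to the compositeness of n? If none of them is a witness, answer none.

n − 1 = 744 = 2^3 · 93, so s = 3 and d = 93.
Base 11: x_0 = 11^93 mod 745 = 521. x_0 is neither 1 nor 744, so continue squaring. x_1 = 521^2 mod 745 = 261. x_2 = 261^2 mod 745 = 326. Reached i = s−1 = 2 without hitting −1: 11 is a Miller–Rabin witness and 745 is composite.
Base 207: x_0 = 207^93 mod 745 = 32. x_0 is neither 1 nor 744, so continue squaring. x_1 = 32^2 mod 745 = 279. x_2 = 279^2 mod 745 = 361. Reached i = s−1 = 2 without hitting −1: 207 is a Miller–Rabin witness and 745 is composite.
Base 313: x_0 = 313^93 mod 745 = 8. x_0 is neither 1 nor 744, so continue squaring. x_1 = 8^2 mod 745 = 64. x_2 = 64^2 mod 745 = 371. Reached i = s−1 = 2 without hitting −1: 313 is a Miller–Rabin witness and 745 is composite.
The smallest witness among the given bases is 11.

11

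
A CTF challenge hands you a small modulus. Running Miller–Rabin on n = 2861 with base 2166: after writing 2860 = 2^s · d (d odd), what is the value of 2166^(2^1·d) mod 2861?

n − 1 = 2860 = 2^2 · 715, so s = 2 and d = 715.
x_0 = 2166^715 mod 2861 = 2860.
x_1 = 2860^2 mod 2861 = 1.

1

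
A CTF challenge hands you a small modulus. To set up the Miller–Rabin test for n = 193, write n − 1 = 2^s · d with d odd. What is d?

Halving: 192 → 96 → 48 → 24 → 12 → 6 → 3; 3 is odd.
So 192 = 2^6 · 3.

3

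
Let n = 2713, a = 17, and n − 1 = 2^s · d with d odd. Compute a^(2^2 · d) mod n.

n − 1 = 2712 = 2^3 · 339, so s = 3 and d = 339.
Repeated squaring mod 2713: 17^1 ≡ 17, 17^2 ≡ 289, 17^4 ≡ 2131, 17^8 ≡ 2312, 17^16 ≡ 734, 17^32 ≡ 1582, 17^64 ≡ 1338, 17^128 ≡ 2377, 17^256 ≡ 1663.
339 = 256 + 64 + 16 + 2 + 1, so 17^339 ≡ 1663·1338·734·289·17 ≡ 1040 (mod 2713).
x_0 = 1040.
x_1 = 1040^2 mod 2713 = 1826.
x_2 = 1826^2 mod 2713 = 2712.

2712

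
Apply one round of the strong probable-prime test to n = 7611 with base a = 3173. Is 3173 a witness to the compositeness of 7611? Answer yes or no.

yes

n − 1 = 7610 = 2^1 · 3805, so s = 1 and d = 3805.
Repeated squaring mod 7611: 3173^1 ≡ 3173, 3173^2 ≡ 6187, 3173^4 ≡ 3250, 3173^8 ≡ 6043, 3173^16 ≡ 271, 3173^32 ≡ 4942, 3173^64 ≡ 7276, 3173^128 ≡ 5671, 3173^256 ≡ 3766, 3173^512 ≡ 3463, 3173^1024 ≡ 5044, 3173^2048 ≡ 5974.
3805 = 2048 + 1024 + 512 + 128 + 64 + 16 + 8 + 4 + 1, so 3173^3805 ≡ 5974·5044·3463·5671·7276·271·6043·3250·3173 ≡ 491 (mod 7611).
x_0 = 3173^3805 mod 7611 = 491.
x_0 ∉ {1, 7610} and s = 1, so 3173 is a Miller–Rabin witness and 7611 is composite.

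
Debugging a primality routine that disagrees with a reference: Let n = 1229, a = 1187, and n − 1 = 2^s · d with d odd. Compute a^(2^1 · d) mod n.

1

n − 1 = 1228 = 2^2 · 307, so s = 2 and d = 307.
x_0 = 1187^307 mod 1229 = 1.
x_1 = 1^2 mod 1229 = 1.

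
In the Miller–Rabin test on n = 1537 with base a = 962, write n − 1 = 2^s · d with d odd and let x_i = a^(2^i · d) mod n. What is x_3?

1296

n − 1 = 1536 = 2^9 · 3, so s = 9 and d = 3.
x_0 = 962^3 mod 1537 = 618.
x_1 = 618^2 mod 1537 = 748.
x_2 = 748^2 mod 1537 = 36.
x_3 = 36^2 mod 1537 = 1296.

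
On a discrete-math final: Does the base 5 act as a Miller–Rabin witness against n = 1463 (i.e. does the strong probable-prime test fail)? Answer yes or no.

yes

n − 1 = 1462 = 2^1 · 731, so s = 1 and d = 731.
x_0 = 5^731 mod 1463 = 500.
x_0 ∉ {1, 1462} and s = 1, so 5 is a Miller–Rabin witness and 1463 is composite.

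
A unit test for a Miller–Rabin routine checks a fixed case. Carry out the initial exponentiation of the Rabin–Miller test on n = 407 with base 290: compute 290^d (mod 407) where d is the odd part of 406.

n − 1 = 406 = 2^1 · 203, so s = 1 and d = 203.
290^203 mod 407 = 339.

339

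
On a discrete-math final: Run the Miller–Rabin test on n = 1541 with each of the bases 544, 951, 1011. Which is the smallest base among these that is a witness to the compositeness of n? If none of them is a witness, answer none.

951

n − 1 = 1540 = 2^2 · 385, so s = 2 and d = 385.
Base 544: x_0 = 544^385 mod 1541 = 1540. x_0 = 1540 ≡ −1, so 544 is not a witness.
Base 951: x_0 = 951^385 mod 1541 = 231. x_0 is neither 1 nor 1540, so continue squaring. x_1 = 231^2 mod 1541 = 967. Reached i = s−1 = 1 without hitting −1: 951 is a Miller–Rabin witness and 1541 is composite.
Base 1011: x_0 = 1011^385 mod 1541 = 1310. x_0 is neither 1 nor 1540, so continue squaring. x_1 = 1310^2 mod 1541 = 967. Reached i = s−1 = 1 without hitting −1: 1011 is a Miller–Rabin witness and 1541 is composite.
The smallest witness among the given bases is 951.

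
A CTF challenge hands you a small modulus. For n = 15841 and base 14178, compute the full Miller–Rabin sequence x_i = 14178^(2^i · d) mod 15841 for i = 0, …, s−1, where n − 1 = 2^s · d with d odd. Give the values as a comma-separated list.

15623, 1, 1, 1, 1

n − 1 = 15840 = 2^5 · 495, so s = 5 and d = 495.
x_0 = 14178^495 mod 15841 = 15623.
x_1 = 15623^2 mod 15841 = 1.
x_2 = 1^2 mod 15841 = 1.
x_3 = 1^2 mod 15841 = 1.
x_4 = 1^2 mod 15841 = 1.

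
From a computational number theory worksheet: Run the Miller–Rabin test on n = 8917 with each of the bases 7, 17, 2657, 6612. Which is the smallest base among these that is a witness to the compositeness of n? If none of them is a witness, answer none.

7

n − 1 = 8916 = 2^2 · 2229, so s = 2 and d = 2229.
Base 7: x_0 = 7^2229 mod 8917 = 7574. x_0 is neither 1 nor 8916, so continue squaring. x_1 = 7574^2 mod 8917 = 2415. Reached i = s−1 = 1 without hitting −1: 7 is a Miller–Rabin witness and 8917 is composite.
Base 17: x_0 = 17^2229 mod 8917 = 8237. x_0 is neither 1 nor 8916, so continue squaring. x_1 = 8237^2 mod 8917 = 7633. Reached i = s−1 = 1 without hitting −1: 17 is a Miller–Rabin witness and 8917 is composite.
Base 2657: x_0 = 2657^2229 mod 8917 = 3896. x_0 is neither 1 nor 8916, so continue squaring. x_1 = 3896^2 mod 8917 = 2082. Reached i = s−1 = 1 without hitting −1: 2657 is a Miller–Rabin witness and 8917 is composite.
Base 6612: x_0 = 6612^2229 mod 8917 = 4441. x_0 is neither 1 nor 8916, so continue squaring. x_1 = 4441^2 mod 8917 = 6994. Reached i = s−1 = 1 without hitting −1: 6612 is a Miller–Rabin witness and 8917 is composite.
The smallest witness among the given bases is 7.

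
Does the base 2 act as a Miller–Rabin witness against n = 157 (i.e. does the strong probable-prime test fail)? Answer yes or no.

n − 1 = 156 = 2^2 · 39, so s = 2 and d = 39.
x_0 = 2^39 mod 157 = 129.
x_0 is neither 1 nor 156, so continue squaring.
x_1 = 129^2 mod 157 = 156.
x_1 ≡ −1, so 2 is not a witness.

no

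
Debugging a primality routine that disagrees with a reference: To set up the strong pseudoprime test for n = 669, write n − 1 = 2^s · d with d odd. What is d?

167

Halving: 668 → 334 → 167; 167 is odd.
So 668 = 2^2 · 167.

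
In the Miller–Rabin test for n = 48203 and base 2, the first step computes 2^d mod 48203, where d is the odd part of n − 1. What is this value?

23950

n − 1 = 48202 = 2^1 · 24101, so s = 1 and d = 24101.
Repeated squaring mod 48203: 2^1 ≡ 2, 2^2 ≡ 4, 2^4 ≡ 16, 2^8 ≡ 256, 2^16 ≡ 17333, 2^32 ≡ 31793, 2^64 ≡ 26142, 2^128 ≡ 30233, 2^256 ≡ 9003, 2^512 ≡ 24766, 2^1024 ≡ 19784, 2^2048 ≡ 46499, 2^4096 ≡ 11436, 2^8192 ≡ 7357, 2^16384 ≡ 41683.
24101 = 16384 + 4096 + 2048 + 1024 + 512 + 32 + 4 + 1, so 2^24101 ≡ 41683·11436·46499·19784·24766·31793·16·2 ≡ 23950 (mod 48203).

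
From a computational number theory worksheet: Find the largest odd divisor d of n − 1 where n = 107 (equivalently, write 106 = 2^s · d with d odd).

Halving: 106 → 53; 53 is odd.
So 106 = 2^1 · 53.

53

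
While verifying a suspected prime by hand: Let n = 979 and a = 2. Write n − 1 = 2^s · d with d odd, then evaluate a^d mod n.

n − 1 = 978 = 2^1 · 489, so s = 1 and d = 489.
2^489 mod 979 = 655.

655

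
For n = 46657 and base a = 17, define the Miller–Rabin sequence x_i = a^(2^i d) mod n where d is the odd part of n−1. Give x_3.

n − 1 = 46656 = 2^6 · 729, so s = 6 and d = 729.
x_0 = 17^729 mod 46657 = 31641.
x_1 = 31641^2 mod 46657 = 33632.
x_2 = 33632^2 mod 46657 = 5773.
x_3 = 5773^2 mod 46657 = 14431.

14431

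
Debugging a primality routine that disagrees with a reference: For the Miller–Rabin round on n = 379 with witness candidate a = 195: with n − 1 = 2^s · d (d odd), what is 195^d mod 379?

1

n − 1 = 378 = 2^1 · 189, so s = 1 and d = 189.
195^189 mod 379 = 1.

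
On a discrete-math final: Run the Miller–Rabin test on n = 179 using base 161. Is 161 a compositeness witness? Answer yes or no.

no

n − 1 = 178 = 2^1 · 89, so s = 1 and d = 89.
Repeated squaring mod 179: 161^1 ≡ 161, 161^2 ≡ 145, 161^4 ≡ 82, 161^8 ≡ 101, 161^16 ≡ 177, 161^32 ≡ 4, 161^64 ≡ 16.
89 = 64 + 16 + 8 + 1, so 161^89 ≡ 16·177·101·161 ≡ 1 (mod 179).
x_0 = 161^89 mod 179 = 1.
x_0 = 1, so 161 is not a witness.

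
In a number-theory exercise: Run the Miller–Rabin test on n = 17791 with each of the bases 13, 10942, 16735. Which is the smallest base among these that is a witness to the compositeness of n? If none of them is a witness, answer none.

none

n − 1 = 17790 = 2^1 · 8895, so s = 1 and d = 8895.
Base 13: x_0 = 13^8895 mod 17791 = 17790. x_0 = 17790 ≡ −1, so 13 is not a witness.
Base 10942: x_0 = 10942^8895 mod 17791 = 17790. x_0 = 17790 ≡ −1, so 10942 is not a witness.
Base 16735: x_0 = 16735^8895 mod 17791 = 17790. x_0 = 17790 ≡ −1, so 16735 is not a witness.
No listed base is a witness for 17791.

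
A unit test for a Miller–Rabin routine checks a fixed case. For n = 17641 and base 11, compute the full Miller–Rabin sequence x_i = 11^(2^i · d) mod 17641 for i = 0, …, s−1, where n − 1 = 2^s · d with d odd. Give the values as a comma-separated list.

n − 1 = 17640 = 2^3 · 2205, so s = 3 and d = 2205.
x_0 = 11^2205 mod 17641 = 6560.
x_1 = 6560^2 mod 17641 = 7201.
x_2 = 7201^2 mod 17641 = 7502.

6560, 7201, 7502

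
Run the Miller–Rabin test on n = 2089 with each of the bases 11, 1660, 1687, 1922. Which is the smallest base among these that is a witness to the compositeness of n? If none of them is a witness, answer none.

n − 1 = 2088 = 2^3 · 261, so s = 3 and d = 261.
Base 11: x_0 = 11^261 mod 2089 = 84. x_0 is neither 1 nor 2088, so continue squaring. x_1 = 84^2 mod 2089 = 789. x_2 = 789^2 mod 2089 = 2088. x_2 ≡ −1, so 11 is not a witness.
Base 1660: x_0 = 1660^261 mod 2089 = 84. x_0 is neither 1 nor 2088, so continue squaring. x_1 = 84^2 mod 2089 = 789. x_2 = 789^2 mod 2089 = 2088. x_2 ≡ −1, so 1660 is not a witness.
Base 1687: x_0 = 1687^261 mod 2089 = 2005. x_0 is neither 1 nor 2088, so continue squaring. x_1 = 2005^2 mod 2089 = 789. x_2 = 789^2 mod 2089 = 2088. x_2 ≡ −1, so 1687 is not a witness.
Base 1922: x_0 = 1922^261 mod 2089 = 1300. x_0 is neither 1 nor 2088, so continue squaring. x_1 = 1300^2 mod 2089 = 2088. x_1 ≡ −1, so 1922 is not a witness.
No listed base is a witness for 2089.

none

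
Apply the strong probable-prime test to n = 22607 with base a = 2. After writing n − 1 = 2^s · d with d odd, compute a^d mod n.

n − 1 = 22606 = 2^1 · 11303, so s = 1 and d = 11303.
2^11303 mod 22607 = 18038.

18038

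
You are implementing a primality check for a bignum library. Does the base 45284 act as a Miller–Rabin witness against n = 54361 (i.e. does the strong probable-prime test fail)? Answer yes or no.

no

n − 1 = 54360 = 2^3 · 6795, so s = 3 and d = 6795.
x_0 = 45284^6795 mod 54361 = 54360.
x_0 = 54360 ≡ −1, so 45284 is not a witness.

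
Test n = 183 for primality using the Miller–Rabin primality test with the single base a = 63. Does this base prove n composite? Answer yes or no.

yes

n − 1 = 182 = 2^1 · 91, so s = 1 and d = 91.
x_0 = 63^91 mod 183 = 120.
x_0 ∉ {1, 182} and s = 1, so 63 is a Miller–Rabin witness and 183 is composite.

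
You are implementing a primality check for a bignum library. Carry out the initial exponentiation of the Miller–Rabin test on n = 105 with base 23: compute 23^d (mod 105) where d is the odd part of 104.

23

n − 1 = 104 = 2^3 · 13, so s = 3 and d = 13.
23^13 mod 105 = 23.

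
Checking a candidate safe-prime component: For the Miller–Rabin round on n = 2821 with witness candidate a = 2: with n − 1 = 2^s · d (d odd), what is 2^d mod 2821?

n − 1 = 2820 = 2^2 · 705, so s = 2 and d = 705.
2^705 mod 2821 = 2605.

2605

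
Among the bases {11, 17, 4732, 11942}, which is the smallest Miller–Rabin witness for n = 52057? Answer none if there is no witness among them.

none

n − 1 = 52056 = 2^3 · 6507, so s = 3 and d = 6507.
Base 11: x_0 = 11^6507 mod 52057 = 15451. x_0 is neither 1 nor 52056, so continue squaring. x_1 = 15451^2 mod 52057 = 52056. x_1 ≡ −1, so 11 is not a witness.
Base 17: x_0 = 17^6507 mod 52057 = 18408. x_0 is neither 1 nor 52056, so continue squaring. x_1 = 18408^2 mod 52057 = 15451. x_2 = 15451^2 mod 52057 = 52056. x_2 ≡ −1, so 17 is not a witness.
Base 4732: x_0 = 4732^6507 mod 52057 = 17440. x_0 is neither 1 nor 52056, so continue squaring. x_1 = 17440^2 mod 52057 = 36606. x_2 = 36606^2 mod 52057 = 52056. x_2 ≡ −1, so 4732 is not a witness.
Base 11942: x_0 = 11942^6507 mod 52057 = 15451. x_0 is neither 1 nor 52056, so continue squaring. x_1 = 15451^2 mod 52057 = 52056. x_1 ≡ −1, so 11942 is not a witness.
No listed base is a witness for 52057.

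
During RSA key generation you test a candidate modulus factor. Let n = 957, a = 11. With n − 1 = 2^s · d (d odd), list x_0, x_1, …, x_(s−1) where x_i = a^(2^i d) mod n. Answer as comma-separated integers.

308, 121

n − 1 = 956 = 2^2 · 239, so s = 2 and d = 239.
x_0 = 11^239 mod 957 = 308.
x_1 = 308^2 mod 957 = 121.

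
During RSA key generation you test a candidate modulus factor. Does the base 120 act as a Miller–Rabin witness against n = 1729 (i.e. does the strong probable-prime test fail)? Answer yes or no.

n − 1 = 1728 = 2^6 · 27, so s = 6 and d = 27.
Repeated squaring mod 1729: 120^1 ≡ 120, 120^2 ≡ 568, 120^4 ≡ 1030, 120^8 ≡ 1023, 120^16 ≡ 484.
27 = 16 + 8 + 2 + 1, so 120^27 ≡ 484·1023·568·120 ≡ 1 (mod 1729).
x_0 = 120^27 mod 1729 = 1.
x_0 = 1, so 120 is not a witness.

no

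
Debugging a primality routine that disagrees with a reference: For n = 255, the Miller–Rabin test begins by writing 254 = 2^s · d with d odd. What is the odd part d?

Halving: 254 → 127; 127 is odd.
So 254 = 2^1 · 127.

127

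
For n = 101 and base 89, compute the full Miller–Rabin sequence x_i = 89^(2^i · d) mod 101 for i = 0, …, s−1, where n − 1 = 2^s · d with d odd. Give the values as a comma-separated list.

n − 1 = 100 = 2^2 · 25, so s = 2 and d = 25.
x_0 = 89^25 mod 101 = 10.
x_1 = 10^2 mod 101 = 100.

10, 100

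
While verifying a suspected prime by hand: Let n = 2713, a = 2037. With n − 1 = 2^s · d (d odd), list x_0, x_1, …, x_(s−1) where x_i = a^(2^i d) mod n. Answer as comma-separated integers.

n − 1 = 2712 = 2^3 · 339, so s = 3 and d = 339.
x_0 = 2037^339 mod 2713 = 1.
x_1 = 1^2 mod 2713 = 1.
x_2 = 1^2 mod 2713 = 1.

1, 1, 1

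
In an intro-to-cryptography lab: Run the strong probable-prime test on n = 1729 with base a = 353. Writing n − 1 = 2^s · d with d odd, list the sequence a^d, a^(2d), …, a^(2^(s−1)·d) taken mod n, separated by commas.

1217, 1065, 1, 1, 1, 1

n − 1 = 1728 = 2^6 · 27, so s = 6 and d = 27.
x_0 = 353^27 mod 1729 = 1217.
x_1 = 1217^2 mod 1729 = 1065.
x_2 = 1065^2 mod 1729 = 1.
x_3 = 1^2 mod 1729 = 1.
x_4 = 1^2 mod 1729 = 1.
x_5 = 1^2 mod 1729 = 1.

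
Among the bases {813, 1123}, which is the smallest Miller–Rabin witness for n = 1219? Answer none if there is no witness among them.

n − 1 = 1218 = 2^1 · 609, so s = 1 and d = 609.
Base 813: x_0 = 813^609 mod 1219 = 853. x_0 ∉ {1, 1218} and s = 1, so 813 is a Miller–Rabin witness and 1219 is composite.
Base 1123: x_0 = 1123^609 mod 1219 = 733. x_0 ∉ {1, 1218} and s = 1, so 1123 is a Miller–Rabin witness and 1219 is composite.
The smallest witness among the given bases is 813.

813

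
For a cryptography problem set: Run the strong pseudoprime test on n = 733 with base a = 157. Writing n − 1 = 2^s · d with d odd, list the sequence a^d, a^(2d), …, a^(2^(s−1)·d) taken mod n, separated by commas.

1, 1

n − 1 = 732 = 2^2 · 183, so s = 2 and d = 183.
x_0 = 157^183 mod 733 = 1.
x_1 = 1^2 mod 733 = 1.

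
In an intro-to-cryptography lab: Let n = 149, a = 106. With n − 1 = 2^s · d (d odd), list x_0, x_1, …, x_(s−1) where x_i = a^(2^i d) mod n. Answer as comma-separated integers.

44, 148

n − 1 = 148 = 2^2 · 37, so s = 2 and d = 37.
x_0 = 106^37 mod 149 = 44.
x_1 = 44^2 mod 149 = 148.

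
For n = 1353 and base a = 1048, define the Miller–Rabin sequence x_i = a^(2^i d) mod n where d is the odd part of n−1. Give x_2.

223

n − 1 = 1352 = 2^3 · 169, so s = 3 and d = 169.
x_0 = 1048^169 mod 1353 = 763.
x_1 = 763^2 mod 1353 = 379.
x_2 = 379^2 mod 1353 = 223.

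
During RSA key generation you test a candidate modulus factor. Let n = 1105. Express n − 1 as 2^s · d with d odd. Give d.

69

Halving: 1104 → 552 → 276 → 138 → 69; 69 is odd.
So 1104 = 2^4 · 69.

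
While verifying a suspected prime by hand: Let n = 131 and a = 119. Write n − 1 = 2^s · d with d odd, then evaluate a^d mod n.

n − 1 = 130 = 2^1 · 65, so s = 1 and d = 65.
119^65 mod 131 = 130.

130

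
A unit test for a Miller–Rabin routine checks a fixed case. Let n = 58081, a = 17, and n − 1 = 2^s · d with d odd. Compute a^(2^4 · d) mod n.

17353

n − 1 = 58080 = 2^5 · 1815, so s = 5 and d = 1815.
By repeated squaring, 17^1815 ≡ 54390 (mod 58081).
x_0 = 54390.
x_1 = 54390^2 mod 58081 = 32527.
x_2 = 32527^2 mod 58081 = 2233.
x_3 = 2233^2 mod 58081 = 49404.
x_4 = 49404^2 mod 58081 = 17353.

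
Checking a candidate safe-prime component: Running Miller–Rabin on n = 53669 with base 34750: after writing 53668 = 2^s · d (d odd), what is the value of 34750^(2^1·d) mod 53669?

n − 1 = 53668 = 2^2 · 13417, so s = 2 and d = 13417.
x_0 = 34750^13417 mod 53669 = 7261.
x_1 = 7261^2 mod 53669 = 19163.

19163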